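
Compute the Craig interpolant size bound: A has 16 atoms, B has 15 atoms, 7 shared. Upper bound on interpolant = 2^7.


Shared atoms = 7
Craig interpolant size bound = 2^7
= 128

128


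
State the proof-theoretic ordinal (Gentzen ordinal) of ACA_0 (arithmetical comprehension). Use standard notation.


The proof-theoretic ordinal of ACA_0 (arithmetical comprehension) is a standard result in ordinal analysis.
This ordinal is the supremum of order types of primitive recursive well-orderings
that the theory can prove to be well-ordered.
For ACA_0 (arithmetical comprehension), the proof-theoretic ordinal is epsilon_0.

epsilon_0


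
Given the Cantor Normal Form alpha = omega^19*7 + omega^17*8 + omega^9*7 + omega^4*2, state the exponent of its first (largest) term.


CNF: omega^19*7 + omega^17*8 + omega^9*7 + omega^4*2
The leading term is omega^19*7, which has exponent 19.

19


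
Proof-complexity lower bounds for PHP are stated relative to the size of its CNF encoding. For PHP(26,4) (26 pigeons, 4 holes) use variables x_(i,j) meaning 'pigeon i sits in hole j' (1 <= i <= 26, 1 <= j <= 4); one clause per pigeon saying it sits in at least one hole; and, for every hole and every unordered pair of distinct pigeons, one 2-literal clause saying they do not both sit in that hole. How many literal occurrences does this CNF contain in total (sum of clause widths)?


PHP(26,4): 26 pigeons, 4 holes, 26*4 = 104 variables.
- pigeon clauses: one per pigeon -> 26 clauses of width 4 -> 104 literals
- hole clauses: 4 holes * C(26,2) = 4 * 325 -> 1300 clauses of width 2 -> 2600 literals
Total literal occurrences = 104 + 2600 = 2704

2704


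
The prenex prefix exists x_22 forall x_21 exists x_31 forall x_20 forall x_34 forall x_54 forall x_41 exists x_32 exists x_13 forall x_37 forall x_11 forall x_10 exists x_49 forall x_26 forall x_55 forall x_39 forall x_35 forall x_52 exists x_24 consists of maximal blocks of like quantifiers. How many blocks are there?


Alternations = 8.
Blocks = alternations + 1 = 9

9


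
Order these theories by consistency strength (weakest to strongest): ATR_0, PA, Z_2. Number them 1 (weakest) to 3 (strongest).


Ordering by consistency strength:
1. PA
2. ATR_0
3. Z_2


ATR_0=2, PA=1, Z_2=3


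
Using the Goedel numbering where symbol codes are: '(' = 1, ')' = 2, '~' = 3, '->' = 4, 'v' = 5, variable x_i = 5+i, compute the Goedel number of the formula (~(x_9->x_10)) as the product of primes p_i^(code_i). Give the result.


Formula: (~(x_9->x_10))
Symbol codes: [1, 3, 1, 14, 4, 15, 2, 2]
Primes: [2, 3, 5, 7, 11, 13, 17, 19]
p_1^1 = 2^1 = 2
p_2^3 = 3^3 = 27
p_3^1 = 5^1 = 5
p_4^14 = 7^14 = 678223072849
p_5^4 = 11^4 = 14641
p_6^15 = 13^15 = 51185893014090757
p_7^2 = 17^2 = 289
p_8^2 = 19^2 = 361
Product = 14317341839473585433032611892007245820790

14317341839473585433032611892007245820790


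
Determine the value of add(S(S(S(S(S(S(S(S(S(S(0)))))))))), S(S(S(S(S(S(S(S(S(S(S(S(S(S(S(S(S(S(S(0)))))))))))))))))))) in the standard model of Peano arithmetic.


add(S^10(0), S^19(0)):
S^10(0) = 10
S^19(0) = 19
10 + 19 = 29

29


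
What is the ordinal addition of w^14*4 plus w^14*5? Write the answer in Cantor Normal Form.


Ordinal addition w^14*4 + w^14*5:
Both terms have the same exponent 14.
w^e*c + w^e*d = w^e*(c+d).
Result = w^14*(4+5) = w^14*9

w^14*9


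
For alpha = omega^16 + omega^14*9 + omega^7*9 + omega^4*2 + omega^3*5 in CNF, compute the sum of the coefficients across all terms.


CNF: omega^16 + omega^14*9 + omega^7*9 + omega^4*2 + omega^3*5
Coefficients: 1 + 9 + 9 + 2 + 5 = 26

26


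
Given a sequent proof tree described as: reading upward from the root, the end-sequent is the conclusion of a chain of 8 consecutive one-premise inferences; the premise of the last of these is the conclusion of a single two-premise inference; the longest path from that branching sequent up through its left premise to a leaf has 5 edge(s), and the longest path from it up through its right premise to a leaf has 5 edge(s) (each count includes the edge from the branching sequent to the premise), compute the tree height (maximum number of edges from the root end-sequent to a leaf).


Longest path through the left premise: 5 edges (measured from the branching sequent)
Longest path through the right premise: 5 edges
Height of the subtree rooted at the branching sequent: max(5, 5) = 5
The branching sequent sits 8 edges above the root (the chain of one-premise inferences), so height = 5 + 8 = 13

13


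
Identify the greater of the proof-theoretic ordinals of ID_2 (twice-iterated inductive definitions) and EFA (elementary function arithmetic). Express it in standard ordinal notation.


Proof-theoretic ordinal of ID_2 (twice-iterated inductive definitions): psi_0(epsilon_{Omega_2+1})
Proof-theoretic ordinal of EFA (elementary function arithmetic): omega^3
Comparing: omega^3 < psi_0(epsilon_{Omega_2+1}).
The larger ordinal is psi_0(epsilon_{Omega_2+1}) (from ID_2 (twice-iterated inductive definitions)).

psi_0(epsilon_{Omega_2+1})


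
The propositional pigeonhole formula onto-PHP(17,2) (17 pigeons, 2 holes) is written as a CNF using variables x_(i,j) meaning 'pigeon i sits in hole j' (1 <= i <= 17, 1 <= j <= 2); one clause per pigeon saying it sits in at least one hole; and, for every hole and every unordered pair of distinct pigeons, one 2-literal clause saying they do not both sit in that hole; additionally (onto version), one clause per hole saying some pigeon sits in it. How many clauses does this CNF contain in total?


onto-PHP(17,2): 17 pigeons, 2 holes, 17*2 = 34 variables.
- pigeon clauses: one per pigeon -> 17 clauses
- hole clauses: 2 holes * C(17,2) = 2 * 136 -> 272 clauses
- onto clauses: one per hole -> 2 clauses
Total clauses = 17 + 272 + 2 = 291

291


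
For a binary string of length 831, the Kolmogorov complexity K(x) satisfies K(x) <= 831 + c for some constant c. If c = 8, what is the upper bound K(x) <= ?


K(x) <= |x| + c = 831 + 8 = 839

839


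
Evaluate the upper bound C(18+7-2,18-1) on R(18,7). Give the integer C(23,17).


R(18,7) <= C(18+7-2, 18-1) = C(23, 17)
C(23, 17) = 23! / (17! * 6!)
= 100947

100947


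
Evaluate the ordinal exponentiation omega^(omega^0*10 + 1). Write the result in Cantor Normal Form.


omega^(omega^0*10 + 1):
omega^0 = 1, so the exponent is 10 + 1 = 11 (finite ordinal addition).
Result = omega^11, already a single CNF term.

omega^11


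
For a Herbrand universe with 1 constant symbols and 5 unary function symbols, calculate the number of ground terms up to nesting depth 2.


Herbrand terms by depth:
Depth 0: 1 constants
Depth 1: 5 new terms (running total: 6)
Depth 2: 25 new terms (running total: 31)
Total distinct ground terms = 31

31


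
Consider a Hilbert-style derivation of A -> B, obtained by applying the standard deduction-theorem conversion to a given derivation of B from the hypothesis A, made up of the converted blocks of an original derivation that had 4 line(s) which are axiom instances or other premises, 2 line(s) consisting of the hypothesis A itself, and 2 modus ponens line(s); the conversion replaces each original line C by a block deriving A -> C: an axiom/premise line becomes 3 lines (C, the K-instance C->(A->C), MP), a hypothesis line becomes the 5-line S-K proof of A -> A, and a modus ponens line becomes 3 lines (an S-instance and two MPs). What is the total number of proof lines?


Deduction-theorem conversion, block by block:
- 4 axiom/premise lines -> 3 lines each = 12
- 2 hypothesis lines -> 5 lines each (identity proof A->A) = 10
- 2 MP lines -> 3 lines each (S-instance, MP, MP) = 6
Total = 12 + 10 + 6 = 28 lines.

28


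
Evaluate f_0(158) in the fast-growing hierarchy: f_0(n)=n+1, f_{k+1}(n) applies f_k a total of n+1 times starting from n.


f_0(158) = 158 + 1 = 159

159


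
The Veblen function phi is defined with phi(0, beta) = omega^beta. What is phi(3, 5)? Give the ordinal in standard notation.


phi(3, 5):
phi(3, beta) = eta_beta (the beta-th eta number, fixed point of zeta).
phi(3, 5) = eta_5

eta_5


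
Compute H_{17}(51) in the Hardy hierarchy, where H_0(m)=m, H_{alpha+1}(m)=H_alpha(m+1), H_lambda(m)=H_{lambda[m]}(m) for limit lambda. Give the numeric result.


H_17(51):
For finite ordinals k, H_k(n) = n + k (each successor step adds 1).
H_17(51) = 51 + 17 = 68

68


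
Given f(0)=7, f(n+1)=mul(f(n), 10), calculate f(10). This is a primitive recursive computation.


f(0) = 7
f(1) = mul(f(0), 10) = mul(7, 10) = 70
f(2) = mul(f(1), 10) = mul(70, 10) = 700
f(3) = mul(f(2), 10) = mul(700, 10) = 7000
f(4) = mul(f(3), 10) = mul(7000, 10) = 70000
f(5) = mul(f(4), 10) = mul(70000, 10) = 700000
f(6) = mul(f(5), 10) = mul(700000, 10) = 7000000
f(7) = mul(f(6), 10) = mul(7000000, 10) = 70000000
f(8) = mul(f(7), 10) = mul(70000000, 10) = 700000000
f(9) = mul(f(8), 10) = mul(700000000, 10) = 7000000000
f(10) = mul(f(9), 10) = mul(7000000000, 10) = 70000000000


70000000000


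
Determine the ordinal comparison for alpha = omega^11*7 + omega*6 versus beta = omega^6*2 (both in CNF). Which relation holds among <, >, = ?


Compare term by term from highest exponent:
alpha = omega^11*7 + omega*6
beta = omega^6*2
Term 1: alpha has omega^11*7, beta has omega^6*2
Term 2: alpha has omega^1*6, beta has omega^0*0
Result: alpha > beta

alpha > beta


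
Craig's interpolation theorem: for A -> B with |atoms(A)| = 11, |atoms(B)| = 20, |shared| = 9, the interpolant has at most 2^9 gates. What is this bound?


Shared atoms = 9
Craig interpolant size bound = 2^9
= 512

512


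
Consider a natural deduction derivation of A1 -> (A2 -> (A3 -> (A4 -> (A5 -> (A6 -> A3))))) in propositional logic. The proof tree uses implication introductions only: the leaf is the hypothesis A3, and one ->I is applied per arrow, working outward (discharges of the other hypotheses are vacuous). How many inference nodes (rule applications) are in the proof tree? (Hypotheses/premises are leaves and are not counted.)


The formula has 6 arrows (->); its innermost consequent A3 is one of the antecedents,
so the proof starts from the hypothesis leaf A3 (not a rule application) and closes one arrow per ->I.
Building A1 -> (A2 -> (A3 -> (A4 -> (A5 -> (A6 -> A3))))) therefore takes 6 nested implication introductions.
Total inference nodes = 6

6


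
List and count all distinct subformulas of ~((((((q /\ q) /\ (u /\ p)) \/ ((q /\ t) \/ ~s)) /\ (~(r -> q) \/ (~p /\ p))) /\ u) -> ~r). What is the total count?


Formula: ~((((((q /\ q) /\ (u /\ p)) \/ ((q /\ t) \/ ~s)) /\ (~(r -> q) \/ (~p /\ p))) /\ u) -> ~r)
Subformulas found:
  1. r
  2. q
  3. u
  4. s
  5. t
  6. p
  7. ~p
  8. ~r
  9. ~s
  10. (r -> q)
  11. (q /\ q)
  12. (u /\ p)
  13. (q /\ t)
  14. ~(r -> q)
  15. (~p /\ p)
  16. ((q /\ t) \/ ~s)
  17. ((q /\ q) /\ (u /\ p))
  18. (~(r -> q) \/ (~p /\ p))
  19. (((q /\ q) /\ (u /\ p)) \/ ((q /\ t) \/ ~s))
  20. ((((q /\ q) /\ (u /\ p)) \/ ((q /\ t) \/ ~s)) /\ (~(r -> q) \/ (~p /\ p)))
  21. (((((q /\ q) /\ (u /\ p)) \/ ((q /\ t) \/ ~s)) /\ (~(r -> q) \/ (~p /\ p))) /\ u)
  22. ((((((q /\ q) /\ (u /\ p)) \/ ((q /\ t) \/ ~s)) /\ (~(r -> q) \/ (~p /\ p))) /\ u) -> ~r)
  23. ~((((((q /\ q) /\ (u /\ p)) \/ ((q /\ t) \/ ~s)) /\ (~(r -> q) \/ (~p /\ p))) /\ u) -> ~r)
Total distinct subformulas = 23

23


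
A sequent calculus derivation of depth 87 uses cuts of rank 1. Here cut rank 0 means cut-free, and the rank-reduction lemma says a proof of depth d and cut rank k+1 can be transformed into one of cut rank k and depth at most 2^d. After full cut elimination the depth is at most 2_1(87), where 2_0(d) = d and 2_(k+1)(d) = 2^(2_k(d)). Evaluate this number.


Each rank reduction sends depth d to at most 2^d; cut rank r needs r reductions.
2_0(87) = 87
2_1(87) = 2^87 = 154742504910672534362390528
Cut-free depth bound = 154742504910672534362390528

154742504910672534362390528


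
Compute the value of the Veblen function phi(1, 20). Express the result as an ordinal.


phi(1, 20):
phi(1, beta) = epsilon_beta (the beta-th epsilon number).
phi(1, 20) = epsilon_20

epsilon_20


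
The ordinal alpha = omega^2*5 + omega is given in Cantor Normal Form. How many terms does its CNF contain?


CNF: omega^2*5 + omega
Count the summands separated by '+':
  term 1: omega^2*5
  term 2: omega
Total terms = 2

2


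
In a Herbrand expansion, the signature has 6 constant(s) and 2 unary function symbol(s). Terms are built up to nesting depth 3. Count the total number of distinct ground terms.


Herbrand terms by depth:
Depth 0: 6 constants
Depth 1: 12 new terms (running total: 18)
Depth 2: 24 new terms (running total: 42)
Depth 3: 48 new terms (running total: 90)
Total distinct ground terms = 90

90


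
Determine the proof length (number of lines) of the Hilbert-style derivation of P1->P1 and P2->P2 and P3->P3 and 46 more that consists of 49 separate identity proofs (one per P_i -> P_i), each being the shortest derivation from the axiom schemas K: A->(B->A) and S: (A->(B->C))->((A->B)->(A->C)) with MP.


The shortest proof of A->A from K and S in the Hilbert calculus has exactly 5 lines:
(1) K instance A->((A->A)->A), (2) S instance, (3) MP on 1,2, (4) K instance A->(A->A), (5) MP on 3,4.
For 49 independent identities: 49 * 5 = 245 lines total.

245


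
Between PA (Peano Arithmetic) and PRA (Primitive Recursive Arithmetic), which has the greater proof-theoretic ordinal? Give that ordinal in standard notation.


Proof-theoretic ordinal of PA (Peano Arithmetic): epsilon_0
Proof-theoretic ordinal of PRA (Primitive Recursive Arithmetic): omega^omega
Comparing: omega^omega < epsilon_0.
The larger ordinal is epsilon_0 (from PA (Peano Arithmetic)).

epsilon_0


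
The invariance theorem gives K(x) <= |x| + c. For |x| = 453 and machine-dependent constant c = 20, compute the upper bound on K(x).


K(x) <= |x| + c = 453 + 20 = 473

473


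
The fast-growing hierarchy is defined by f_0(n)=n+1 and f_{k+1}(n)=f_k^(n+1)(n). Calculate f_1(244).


f_1(244) = f_0^245(244)
f_0 adds 1 each time, applied 245 times.
f_1(244) = 244 + 245 = 489

489


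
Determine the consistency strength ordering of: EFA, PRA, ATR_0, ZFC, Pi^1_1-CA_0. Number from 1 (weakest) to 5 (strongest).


Ordering by consistency strength:
1. EFA
2. PRA
3. ATR_0
4. Pi^1_1-CA_0
5. ZFC


EFA=1, PRA=2, ATR_0=3, ZFC=5, Pi^1_1-CA_0=4


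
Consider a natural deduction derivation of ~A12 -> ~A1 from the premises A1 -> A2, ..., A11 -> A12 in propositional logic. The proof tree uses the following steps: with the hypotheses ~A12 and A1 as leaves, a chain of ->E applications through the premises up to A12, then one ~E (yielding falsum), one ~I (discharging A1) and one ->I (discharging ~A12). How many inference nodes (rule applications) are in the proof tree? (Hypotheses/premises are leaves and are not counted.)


From hypothesis A1, 11 ->E steps along the 11 premises yield A12.
~E with hypothesis ~A12 gives falsum (1 node); ~I discharging A1 gives ~A1 (1 node); ->I discharging ~A12 gives the goal (1 node).
Total = 11 + 3 = 14 inference nodes.

14


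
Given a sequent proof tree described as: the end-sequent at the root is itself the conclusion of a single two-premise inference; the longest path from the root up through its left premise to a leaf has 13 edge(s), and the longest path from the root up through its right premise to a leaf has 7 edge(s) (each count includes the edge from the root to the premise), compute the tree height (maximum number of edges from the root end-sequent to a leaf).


Longest path through the left premise: 13 edges (measured from the branching sequent)
Longest path through the right premise: 7 edges
Height of the subtree rooted at the branching sequent: max(13, 7) = 13
The branching sequent is the root itself.
Total height = 13

13


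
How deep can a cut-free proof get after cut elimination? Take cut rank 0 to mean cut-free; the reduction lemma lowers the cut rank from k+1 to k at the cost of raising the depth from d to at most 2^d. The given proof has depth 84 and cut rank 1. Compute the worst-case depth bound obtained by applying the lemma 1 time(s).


Each rank reduction sends depth d to at most 2^d; cut rank r needs r reductions.
2_0(84) = 84
2_1(84) = 2^84 = 19342813113834066795298816
Cut-free depth bound = 19342813113834066795298816

19342813113834066795298816


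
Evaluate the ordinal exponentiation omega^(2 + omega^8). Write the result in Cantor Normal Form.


omega^(2 + omega^8):
In ordinal addition a term is absorbed by a following term of strictly larger exponent: 0 < 8, so 2 + omega^8 = omega^8.
omega raised to a CNF ordinal is a single CNF term: Result = omega^(omega^8)

omega^(omega^8)


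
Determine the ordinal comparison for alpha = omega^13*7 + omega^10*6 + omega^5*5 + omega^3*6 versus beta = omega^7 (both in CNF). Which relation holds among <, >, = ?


Compare term by term from highest exponent:
alpha = omega^13*7 + omega^10*6 + omega^5*5 + omega^3*6
beta = omega^7
Term 1: alpha has omega^13*7, beta has omega^7*1
Term 2: alpha has omega^10*6, beta has omega^0*0
Term 3: alpha has omega^5*5, beta has omega^0*0
Term 4: alpha has omega^3*6, beta has omega^0*0
Result: alpha > beta

alpha > beta


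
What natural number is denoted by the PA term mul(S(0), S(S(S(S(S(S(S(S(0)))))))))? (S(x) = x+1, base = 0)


mul(S^1(0), S^8(0)):
S^1(0) = 1
S^8(0) = 8
1 * 8 = 8

8


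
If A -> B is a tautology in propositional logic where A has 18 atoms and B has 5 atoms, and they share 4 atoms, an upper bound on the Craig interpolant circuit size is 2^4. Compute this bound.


Shared atoms = 4
Craig interpolant size bound = 2^4
= 16

16


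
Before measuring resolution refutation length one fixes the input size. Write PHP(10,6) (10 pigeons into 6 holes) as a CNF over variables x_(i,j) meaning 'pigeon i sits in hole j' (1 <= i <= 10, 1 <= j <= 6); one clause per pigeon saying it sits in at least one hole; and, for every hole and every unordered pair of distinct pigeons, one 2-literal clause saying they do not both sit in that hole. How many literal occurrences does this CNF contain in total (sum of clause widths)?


PHP(10,6): 10 pigeons, 6 holes, 10*6 = 60 variables.
- pigeon clauses: one per pigeon -> 10 clauses of width 6 -> 60 literals
- hole clauses: 6 holes * C(10,2) = 6 * 45 -> 270 clauses of width 2 -> 540 literals
Total literal occurrences = 60 + 540 = 600

600


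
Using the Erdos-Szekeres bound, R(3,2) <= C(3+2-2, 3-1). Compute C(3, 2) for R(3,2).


R(3,2) <= C(3+2-2, 3-1) = C(3, 2)
C(3, 2) = 3! / (2! * 1!)
= 3

3


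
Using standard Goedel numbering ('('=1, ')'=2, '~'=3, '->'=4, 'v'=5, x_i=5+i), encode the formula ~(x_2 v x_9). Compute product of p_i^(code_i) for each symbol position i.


Formula: ~(x_2 v x_9)
Symbol codes: [3, 1, 7, 5, 14, 2]
Primes: [2, 3, 5, 7, 11, 13]
p_1^3 = 2^3 = 8
p_2^1 = 3^1 = 3
p_3^7 = 5^7 = 78125
p_4^5 = 7^5 = 16807
p_5^14 = 11^14 = 379749833583241
p_6^2 = 13^2 = 169
Product = 2022440571680000289943125000

2022440571680000289943125000


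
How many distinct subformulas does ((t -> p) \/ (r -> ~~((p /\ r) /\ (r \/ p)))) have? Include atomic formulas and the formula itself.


Formula: ((t -> p) \/ (r -> ~~((p /\ r) /\ (r \/ p))))
Subformulas found:
  1. r
  2. t
  3. p
  4. (p /\ r)
  5. (r \/ p)
  6. (t -> p)
  7. ((p /\ r) /\ (r \/ p))
  8. ~((p /\ r) /\ (r \/ p))
  9. ~~((p /\ r) /\ (r \/ p))
  10. (r -> ~~((p /\ r) /\ (r \/ p)))
  11. ((t -> p) \/ (r -> ~~((p /\ r) /\ (r \/ p))))
Total distinct subformulas = 11

11


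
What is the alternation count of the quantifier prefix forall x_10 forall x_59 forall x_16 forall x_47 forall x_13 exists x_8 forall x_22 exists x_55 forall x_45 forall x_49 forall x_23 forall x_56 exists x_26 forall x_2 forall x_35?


Walk the prefix and count type changes:
  position 1: forall -> forall
  position 2: forall -> forall
  position 3: forall -> forall
  position 4: forall -> forall
  position 5: forall -> exists <-- alternation
  position 6: exists -> forall <-- alternation
  position 7: forall -> exists <-- alternation
  position 8: exists -> forall <-- alternation
  position 9: forall -> forall
  position 10: forall -> forall
  position 11: forall -> forall
  position 12: forall -> exists <-- alternation
  position 13: exists -> forall <-- alternation
  position 14: forall -> forall
Total alternations = 6

6


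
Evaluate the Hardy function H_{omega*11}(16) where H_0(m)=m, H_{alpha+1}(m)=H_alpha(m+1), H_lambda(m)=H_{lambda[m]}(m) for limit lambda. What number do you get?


H_{omega*11}(16):
For the Hardy hierarchy, H_{omega*k}(n) = 2^k * n.
2^11 = 2048.
2048 * 16 = 32768

32768


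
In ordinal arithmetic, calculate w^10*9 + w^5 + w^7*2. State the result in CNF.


Ordinal addition (w^10*9 + w^5) + w^7*2:
alpha's leading term has exponent 10 > beta's exponent 7, so it survives.
alpha's tail term has exponent 5 < beta's exponent 7, so it is absorbed by beta.
In ordinal addition, any term followed by a strictly larger-exponent term is absorbed.
Result = w^10*9 + w^7*2

w^10*9 + w^7*2


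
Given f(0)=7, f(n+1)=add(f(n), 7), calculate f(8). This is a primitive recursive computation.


f(0) = 7
f(1) = add(f(0), 7) = add(7, 7) = 14
f(2) = add(f(1), 7) = add(14, 7) = 21
f(3) = add(f(2), 7) = add(21, 7) = 28
f(4) = add(f(3), 7) = add(28, 7) = 35
f(5) = add(f(4), 7) = add(35, 7) = 42
f(6) = add(f(5), 7) = add(42, 7) = 49
f(7) = add(f(6), 7) = add(49, 7) = 56
f(8) = add(f(7), 7) = add(56, 7) = 63


63


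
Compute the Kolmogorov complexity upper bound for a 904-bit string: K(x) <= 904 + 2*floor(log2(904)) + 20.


floor(log2(904)) = 9
2 * 9 = 18
K(x) <= 904 + 18 + 20 = 942

942


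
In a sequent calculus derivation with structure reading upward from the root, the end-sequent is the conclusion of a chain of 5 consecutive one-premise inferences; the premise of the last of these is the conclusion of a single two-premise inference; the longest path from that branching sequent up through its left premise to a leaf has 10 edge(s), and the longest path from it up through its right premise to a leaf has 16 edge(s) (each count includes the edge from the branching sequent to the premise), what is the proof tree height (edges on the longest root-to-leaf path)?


Longest path through the left premise: 10 edges (measured from the branching sequent)
Longest path through the right premise: 16 edges
Height of the subtree rooted at the branching sequent: max(10, 16) = 16
The branching sequent sits 5 edges above the root (the chain of one-premise inferences), so height = 16 + 5 = 21

21


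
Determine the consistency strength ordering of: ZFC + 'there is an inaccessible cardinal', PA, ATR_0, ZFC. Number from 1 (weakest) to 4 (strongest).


Ordering by consistency strength:
1. PA
2. ATR_0
3. ZFC
4. ZFC + 'there is an inaccessible cardinal'


ZFC + 'there is an inaccessible cardinal'=4, PA=1, ATR_0=2, ZFC=3


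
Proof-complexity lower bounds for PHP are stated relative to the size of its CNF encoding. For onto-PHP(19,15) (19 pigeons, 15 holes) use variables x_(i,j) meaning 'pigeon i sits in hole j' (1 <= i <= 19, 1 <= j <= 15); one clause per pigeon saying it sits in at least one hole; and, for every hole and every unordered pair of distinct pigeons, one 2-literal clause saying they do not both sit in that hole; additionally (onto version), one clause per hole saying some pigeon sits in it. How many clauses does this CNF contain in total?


onto-PHP(19,15): 19 pigeons, 15 holes, 19*15 = 285 variables.
- pigeon clauses: one per pigeon -> 19 clauses
- hole clauses: 15 holes * C(19,2) = 15 * 171 -> 2565 clauses
- onto clauses: one per hole -> 15 clauses
Total clauses = 19 + 2565 + 15 = 2599

2599


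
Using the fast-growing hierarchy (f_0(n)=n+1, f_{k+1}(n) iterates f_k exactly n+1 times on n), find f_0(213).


f_0(213) = 213 + 1 = 214

214


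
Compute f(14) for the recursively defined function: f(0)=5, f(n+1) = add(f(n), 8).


f(0) = 5
f(1) = add(f(0), 8) = add(5, 8) = 13
f(2) = add(f(1), 8) = add(13, 8) = 21
f(3) = add(f(2), 8) = add(21, 8) = 29
f(4) = add(f(3), 8) = add(29, 8) = 37
f(5) = add(f(4), 8) = add(37, 8) = 45
f(6) = add(f(5), 8) = add(45, 8) = 53
f(7) = add(f(6), 8) = add(53, 8) = 61
f(8) = add(f(7), 8) = add(61, 8) = 69
f(9) = add(f(8), 8) = add(69, 8) = 77
f(10) = add(f(9), 8) = add(77, 8) = 85
f(11) = add(f(10), 8) = add(85, 8) = 93
f(12) = add(f(11), 8) = add(93, 8) = 101
f(13) = add(f(12), 8) = add(101, 8) = 109
f(14) = add(f(13), 8) = add(109, 8) = 117


117


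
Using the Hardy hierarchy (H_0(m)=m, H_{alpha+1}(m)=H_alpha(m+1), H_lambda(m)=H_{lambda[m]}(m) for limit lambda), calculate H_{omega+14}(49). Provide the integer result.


H_{omega+14}(49):
Unwind the 14 successor steps: H_{omega+14}(49) = H_omega(49+14) = H_omega(63).
H_omega(m) = H_m(m) = m + m = 2m.
Result = 2 * 63 = 126

126


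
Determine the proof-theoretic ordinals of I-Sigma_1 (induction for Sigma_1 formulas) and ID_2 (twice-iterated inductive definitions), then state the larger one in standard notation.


Proof-theoretic ordinal of I-Sigma_1 (induction for Sigma_1 formulas): omega^omega
Proof-theoretic ordinal of ID_2 (twice-iterated inductive definitions): psi_0(epsilon_{Omega_2+1})
Comparing: omega^omega < psi_0(epsilon_{Omega_2+1}).
The larger ordinal is psi_0(epsilon_{Omega_2+1}) (from ID_2 (twice-iterated inductive definitions)).

psi_0(epsilon_{Omega_2+1})


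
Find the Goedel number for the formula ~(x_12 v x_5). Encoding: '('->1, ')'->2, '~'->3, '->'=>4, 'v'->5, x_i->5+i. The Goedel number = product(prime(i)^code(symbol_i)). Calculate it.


Formula: ~(x_12 v x_5)
Symbol codes: [3, 1, 17, 5, 10, 2]
Primes: [2, 3, 5, 7, 11, 13]
p_1^3 = 2^3 = 8
p_2^1 = 3^1 = 3
p_3^17 = 5^17 = 762939453125
p_4^5 = 7^5 = 16807
p_5^10 = 11^10 = 25937424601
p_6^2 = 13^2 = 169
Product = 1348978635872720635986328125000

1348978635872720635986328125000


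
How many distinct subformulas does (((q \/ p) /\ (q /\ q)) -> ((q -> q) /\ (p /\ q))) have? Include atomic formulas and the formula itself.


Formula: (((q \/ p) /\ (q /\ q)) -> ((q -> q) /\ (p /\ q)))
Subformulas found:
  1. q
  2. p
  3. (q \/ p)
  4. (q -> q)
  5. (p /\ q)
  6. (q /\ q)
  7. ((q \/ p) /\ (q /\ q))
  8. ((q -> q) /\ (p /\ q))
  9. (((q \/ p) /\ (q /\ q)) -> ((q -> q) /\ (p /\ q)))
Total distinct subformulas = 9

9


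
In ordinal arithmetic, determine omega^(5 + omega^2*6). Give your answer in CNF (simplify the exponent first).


omega^(5 + omega^2*6):
In ordinal addition a term is absorbed by a following term of strictly larger exponent: 0 < 2, so 5 + omega^2*6 = omega^2*6.
omega raised to a CNF ordinal is a single CNF term: Result = omega^(omega^2*6)

omega^(omega^2*6)


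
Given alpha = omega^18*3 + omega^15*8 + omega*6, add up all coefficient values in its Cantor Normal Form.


CNF: omega^18*3 + omega^15*8 + omega*6
Coefficients: 3 + 8 + 6 = 17

17


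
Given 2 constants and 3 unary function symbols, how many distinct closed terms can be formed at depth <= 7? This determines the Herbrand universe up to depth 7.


Herbrand terms by depth:
Depth 0: 2 constants
Depth 1: 6 new terms (running total: 8)
Depth 2: 18 new terms (running total: 26)
Depth 3: 54 new terms (running total: 80)
Depth 4: 162 new terms (running total: 242)
Depth 5: 486 new terms (running total: 728)
Depth 6: 1458 new terms (running total: 2186)
Depth 7: 4374 new terms (running total: 6560)
Total distinct ground terms = 6560

6560


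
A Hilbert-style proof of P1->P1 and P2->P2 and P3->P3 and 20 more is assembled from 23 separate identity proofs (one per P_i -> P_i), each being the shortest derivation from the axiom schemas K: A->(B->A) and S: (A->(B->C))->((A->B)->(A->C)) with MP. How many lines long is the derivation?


The shortest proof of A->A from K and S in the Hilbert calculus has exactly 5 lines:
(1) K instance A->((A->A)->A), (2) S instance, (3) MP on 1,2, (4) K instance A->(A->A), (5) MP on 3,4.
For 23 independent identities: 23 * 5 = 115 lines total.

115


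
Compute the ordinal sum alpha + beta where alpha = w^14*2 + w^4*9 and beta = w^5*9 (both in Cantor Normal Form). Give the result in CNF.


Ordinal addition (w^14*2 + w^4*9) + w^5*9:
alpha's leading term has exponent 14 > beta's exponent 5, so it survives.
alpha's tail term has exponent 4 < beta's exponent 5, so it is absorbed by beta.
In ordinal addition, any term followed by a strictly larger-exponent term is absorbed.
Result = w^14*2 + w^5*9

w^14*2 + w^5*9


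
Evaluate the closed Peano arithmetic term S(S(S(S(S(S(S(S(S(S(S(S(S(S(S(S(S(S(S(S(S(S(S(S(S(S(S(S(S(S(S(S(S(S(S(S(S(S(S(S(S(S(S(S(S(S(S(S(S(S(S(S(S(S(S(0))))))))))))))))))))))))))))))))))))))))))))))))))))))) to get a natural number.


Counting successors applied to 0:
55 applications of S to 0 = 55

55


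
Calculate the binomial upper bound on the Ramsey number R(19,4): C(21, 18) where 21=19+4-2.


R(19,4) <= C(19+4-2, 19-1) = C(21, 18)
C(21, 18) = 21! / (18! * 3!)
= 1330

1330


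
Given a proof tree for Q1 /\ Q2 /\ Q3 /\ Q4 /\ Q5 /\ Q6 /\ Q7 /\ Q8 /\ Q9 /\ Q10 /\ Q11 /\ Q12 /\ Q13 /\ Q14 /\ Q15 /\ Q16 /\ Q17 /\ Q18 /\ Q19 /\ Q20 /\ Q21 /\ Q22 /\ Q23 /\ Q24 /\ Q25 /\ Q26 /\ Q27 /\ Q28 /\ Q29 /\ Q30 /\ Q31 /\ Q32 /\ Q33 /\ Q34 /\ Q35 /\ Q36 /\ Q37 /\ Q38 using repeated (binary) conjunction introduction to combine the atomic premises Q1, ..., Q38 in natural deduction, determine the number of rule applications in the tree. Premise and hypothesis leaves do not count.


The target conjunction has 38 conjuncts, i.e. 37 binary /\ connectives.
Each conjunction-intro joins two pieces, so 38 atoms require 38-1 = 37 applications.
Total inference nodes = 37

37


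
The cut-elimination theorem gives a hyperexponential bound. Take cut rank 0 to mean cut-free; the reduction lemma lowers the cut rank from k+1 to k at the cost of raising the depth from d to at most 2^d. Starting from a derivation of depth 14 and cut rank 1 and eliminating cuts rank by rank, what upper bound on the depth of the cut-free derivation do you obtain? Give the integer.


Each rank reduction sends depth d to at most 2^d; cut rank r needs r reductions.
2_0(14) = 14
2_1(14) = 2^14 = 16384
Cut-free depth bound = 16384

16384


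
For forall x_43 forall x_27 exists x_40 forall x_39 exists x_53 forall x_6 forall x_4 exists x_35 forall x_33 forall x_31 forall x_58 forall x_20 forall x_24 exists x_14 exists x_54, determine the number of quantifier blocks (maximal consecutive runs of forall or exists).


Alternations = 7.
Blocks = alternations + 1 = 8

8


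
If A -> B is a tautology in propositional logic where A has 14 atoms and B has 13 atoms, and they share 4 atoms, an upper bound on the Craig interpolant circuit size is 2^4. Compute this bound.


Shared atoms = 4
Craig interpolant size bound = 2^4
= 16

16


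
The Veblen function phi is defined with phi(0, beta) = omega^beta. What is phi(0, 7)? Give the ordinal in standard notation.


phi(0, 7):
phi(0, beta) = omega^beta by definition.
phi(0, 7) = omega^7

omega^7


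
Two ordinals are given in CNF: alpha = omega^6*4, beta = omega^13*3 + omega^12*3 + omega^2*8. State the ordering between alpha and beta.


Compare term by term from highest exponent:
alpha = omega^6*4
beta = omega^13*3 + omega^12*3 + omega^2*8
Term 1: alpha has omega^6*4, beta has omega^13*3
Term 2: alpha has omega^0*0, beta has omega^12*3
Term 3: alpha has omega^0*0, beta has omega^2*8
Result: alpha < beta

alpha < beta


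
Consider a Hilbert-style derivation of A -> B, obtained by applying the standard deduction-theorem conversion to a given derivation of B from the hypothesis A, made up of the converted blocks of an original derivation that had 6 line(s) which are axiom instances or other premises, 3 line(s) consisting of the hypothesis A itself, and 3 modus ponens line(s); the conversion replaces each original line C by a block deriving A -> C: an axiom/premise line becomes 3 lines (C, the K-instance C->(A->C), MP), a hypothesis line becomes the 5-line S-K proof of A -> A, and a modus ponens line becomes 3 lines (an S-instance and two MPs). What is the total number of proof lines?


Deduction-theorem conversion, block by block:
- 6 axiom/premise lines -> 3 lines each = 18
- 3 hypothesis lines -> 5 lines each (identity proof A->A) = 15
- 3 MP lines -> 3 lines each (S-instance, MP, MP) = 9
Total = 18 + 15 + 9 = 42 lines.

42


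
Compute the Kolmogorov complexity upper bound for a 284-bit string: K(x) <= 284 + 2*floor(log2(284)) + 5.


floor(log2(284)) = 8
2 * 8 = 16
K(x) <= 284 + 16 + 5 = 305

305


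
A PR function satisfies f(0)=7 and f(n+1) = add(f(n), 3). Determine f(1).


f(0) = 7
f(1) = add(f(0), 3) = add(7, 3) = 10


10


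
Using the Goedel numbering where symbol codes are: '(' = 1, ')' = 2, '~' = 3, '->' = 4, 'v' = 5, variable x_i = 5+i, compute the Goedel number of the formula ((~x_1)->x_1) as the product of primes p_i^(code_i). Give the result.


Formula: ((~x_1)->x_1)
Symbol codes: [1, 1, 3, 6, 2, 4, 6, 2]
Primes: [2, 3, 5, 7, 11, 13, 17, 19]
p_1^1 = 2^1 = 2
p_2^1 = 3^1 = 3
p_3^3 = 5^3 = 125
p_4^6 = 7^6 = 117649
p_5^2 = 11^2 = 121
p_6^4 = 13^4 = 28561
p_7^6 = 17^6 = 24137569
p_8^2 = 19^2 = 361
Product = 2657106814451758559640750

2657106814451758559640750


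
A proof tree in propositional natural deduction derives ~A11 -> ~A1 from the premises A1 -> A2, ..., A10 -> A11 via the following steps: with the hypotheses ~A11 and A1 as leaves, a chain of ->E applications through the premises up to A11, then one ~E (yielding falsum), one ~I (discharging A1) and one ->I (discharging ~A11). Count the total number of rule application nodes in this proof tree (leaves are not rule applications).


From hypothesis A1, 10 ->E steps along the 10 premises yield A11.
~E with hypothesis ~A11 gives falsum (1 node); ~I discharging A1 gives ~A1 (1 node); ->I discharging ~A11 gives the goal (1 node).
Total = 10 + 3 = 13 inference nodes.

13


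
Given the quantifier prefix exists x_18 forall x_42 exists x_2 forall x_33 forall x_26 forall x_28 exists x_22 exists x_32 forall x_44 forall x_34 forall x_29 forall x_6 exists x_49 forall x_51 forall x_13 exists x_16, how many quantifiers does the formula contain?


Quantifier prefix has 16 quantifier symbols.
Quantifier depth = 16

16


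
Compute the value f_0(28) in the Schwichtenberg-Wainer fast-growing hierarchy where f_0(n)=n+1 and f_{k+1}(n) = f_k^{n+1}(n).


f_0(28) = 28 + 1 = 29

29


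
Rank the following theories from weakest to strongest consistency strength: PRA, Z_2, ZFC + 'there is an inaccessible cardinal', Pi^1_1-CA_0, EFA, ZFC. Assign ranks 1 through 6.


Ordering by consistency strength:
1. EFA
2. PRA
3. Pi^1_1-CA_0
4. Z_2
5. ZFC
6. ZFC + 'there is an inaccessible cardinal'


PRA=2, Z_2=4, ZFC + 'there is an inaccessible cardinal'=6, Pi^1_1-CA_0=3, EFA=1, ZFC=5


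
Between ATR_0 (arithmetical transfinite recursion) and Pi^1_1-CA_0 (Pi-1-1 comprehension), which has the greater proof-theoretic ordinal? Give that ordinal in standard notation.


Proof-theoretic ordinal of ATR_0 (arithmetical transfinite recursion): Gamma_0
Proof-theoretic ordinal of Pi^1_1-CA_0 (Pi-1-1 comprehension): psi_0(Omega_omega)
Comparing: Gamma_0 < psi_0(Omega_omega).
The larger ordinal is psi_0(Omega_omega) (from Pi^1_1-CA_0 (Pi-1-1 comprehension)).

psi_0(Omega_omega)


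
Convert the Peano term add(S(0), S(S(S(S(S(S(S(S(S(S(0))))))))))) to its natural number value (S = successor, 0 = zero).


add(S^1(0), S^10(0)):
S^1(0) = 1
S^10(0) = 10
1 + 10 = 11

11


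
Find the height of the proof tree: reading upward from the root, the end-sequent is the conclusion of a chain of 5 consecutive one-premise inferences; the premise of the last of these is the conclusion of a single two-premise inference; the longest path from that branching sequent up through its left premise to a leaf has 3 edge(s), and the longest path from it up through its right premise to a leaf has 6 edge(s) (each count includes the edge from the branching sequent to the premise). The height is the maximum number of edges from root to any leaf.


Longest path through the left premise: 3 edges (measured from the branching sequent)
Longest path through the right premise: 6 edges
Height of the subtree rooted at the branching sequent: max(3, 6) = 6
The branching sequent sits 5 edges above the root (the chain of one-premise inferences), so height = 6 + 5 = 11

11


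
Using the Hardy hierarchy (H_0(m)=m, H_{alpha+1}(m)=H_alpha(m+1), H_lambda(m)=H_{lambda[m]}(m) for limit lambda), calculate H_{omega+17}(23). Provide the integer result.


H_{omega+17}(23):
Unwind the 17 successor steps: H_{omega+17}(23) = H_omega(23+17) = H_omega(40).
H_omega(m) = H_m(m) = m + m = 2m.
Result = 2 * 40 = 80

80


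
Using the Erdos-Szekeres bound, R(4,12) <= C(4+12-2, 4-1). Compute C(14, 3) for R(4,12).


R(4,12) <= C(4+12-2, 4-1) = C(14, 3)
C(14, 3) = 14! / (3! * 11!)
= 364

364


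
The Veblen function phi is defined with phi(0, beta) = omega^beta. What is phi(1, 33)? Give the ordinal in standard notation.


phi(1, 33):
phi(1, beta) = epsilon_beta (the beta-th epsilon number).
phi(1, 33) = epsilon_33

epsilon_33


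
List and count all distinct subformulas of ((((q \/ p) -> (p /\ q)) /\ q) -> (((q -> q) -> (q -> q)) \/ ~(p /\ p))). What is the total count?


Formula: ((((q \/ p) -> (p /\ q)) /\ q) -> (((q -> q) -> (q -> q)) \/ ~(p /\ p)))
Subformulas found:
  1. q
  2. p
  3. (q \/ p)
  4. (q -> q)
  5. (p /\ q)
  6. (p /\ p)
  7. ~(p /\ p)
  8. ((q \/ p) -> (p /\ q))
  9. ((q -> q) -> (q -> q))
  10. (((q \/ p) -> (p /\ q)) /\ q)
  11. (((q -> q) -> (q -> q)) \/ ~(p /\ p))
  12. ((((q \/ p) -> (p /\ q)) /\ q) -> (((q -> q) -> (q -> q)) \/ ~(p /\ p)))
Total distinct subformulas = 12

12


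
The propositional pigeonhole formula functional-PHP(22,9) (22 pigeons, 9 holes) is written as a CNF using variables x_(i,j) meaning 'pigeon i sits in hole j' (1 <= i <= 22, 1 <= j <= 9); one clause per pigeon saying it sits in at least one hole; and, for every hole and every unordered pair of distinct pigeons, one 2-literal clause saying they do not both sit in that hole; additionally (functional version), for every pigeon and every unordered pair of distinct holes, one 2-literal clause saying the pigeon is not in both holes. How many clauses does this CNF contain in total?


functional-PHP(22,9): 22 pigeons, 9 holes, 22*9 = 198 variables.
- pigeon clauses: one per pigeon -> 22 clauses
- hole clauses: 9 holes * C(22,2) = 9 * 231 -> 2079 clauses
- functional clauses: 22 pigeons * C(9,2) = 22 * 36 -> 792 clauses
Total clauses = 22 + 2079 + 792 = 2893

2893


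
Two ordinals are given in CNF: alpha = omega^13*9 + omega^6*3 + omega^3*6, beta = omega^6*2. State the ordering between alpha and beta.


Compare term by term from highest exponent:
alpha = omega^13*9 + omega^6*3 + omega^3*6
beta = omega^6*2
Term 1: alpha has omega^13*9, beta has omega^6*2
Term 2: alpha has omega^6*3, beta has omega^0*0
Term 3: alpha has omega^3*6, beta has omega^0*0
Result: alpha > beta

alpha > beta


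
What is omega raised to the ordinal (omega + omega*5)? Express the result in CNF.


omega^(omega + omega*5):
Both terms of the exponent have the same exponent 1, so they merge: omega + omega*5 = omega*(1+5) = omega*6.
omega raised to a CNF ordinal is a single CNF term: Result = omega^(omega*6)

omega^(omega*6)


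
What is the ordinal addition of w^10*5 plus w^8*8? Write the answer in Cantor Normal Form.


Ordinal addition w^10*5 + w^8*8:
Leading exponent of alpha (10) > leading exponent of beta (8).
Since alpha's term has higher exponent than beta's leading term,
the sum is simply alpha followed by beta.
Result = w^10*5 + w^8*8

w^10*5 + w^8*8


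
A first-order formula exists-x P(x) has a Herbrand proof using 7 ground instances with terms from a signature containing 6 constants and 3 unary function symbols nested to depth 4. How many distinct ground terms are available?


Herbrand terms by depth:
Depth 0: 6 constants
Depth 1: 18 new terms (running total: 24)
Depth 2: 54 new terms (running total: 78)
Depth 3: 162 new terms (running total: 240)
Depth 4: 486 new terms (running total: 726)
Total distinct ground terms = 726

726
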